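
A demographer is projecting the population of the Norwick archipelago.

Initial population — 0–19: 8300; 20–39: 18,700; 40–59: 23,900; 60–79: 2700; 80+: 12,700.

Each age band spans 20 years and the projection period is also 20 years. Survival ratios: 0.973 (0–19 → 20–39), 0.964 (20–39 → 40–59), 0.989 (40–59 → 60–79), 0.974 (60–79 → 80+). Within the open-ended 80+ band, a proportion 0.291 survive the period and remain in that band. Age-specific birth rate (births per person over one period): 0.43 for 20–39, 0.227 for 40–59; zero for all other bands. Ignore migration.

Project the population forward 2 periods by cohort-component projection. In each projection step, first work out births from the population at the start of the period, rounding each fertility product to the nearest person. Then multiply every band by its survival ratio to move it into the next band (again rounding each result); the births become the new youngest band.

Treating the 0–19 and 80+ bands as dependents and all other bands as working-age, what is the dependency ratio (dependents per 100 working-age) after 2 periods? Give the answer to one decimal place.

Let band 1 be 0–19 through band 5 = 80+.
[period 1]
Births: 18700 × 0.43 = 8041, 23900 × 0.227 = 5425 — total 13466
Band 2: 8300 × 0.973 = 8076
Band 3: 18700 × 0.964 = 18027
Band 4: 23900 × 0.989 = 23637
Band 5: 2700 × 0.974 + 12700 × 0.291 = 2630 + 3696 = 6326
→ [13466, 8076, 18027, 23637, 6326]
[period 2]
Births: 8076 × 0.43 = 3473, 18027 × 0.227 = 4092 — total 7565
Band 2: 13466 × 0.973 = 13102
Band 3: 8076 × 0.964 = 7785
Band 4: 18027 × 0.989 = 17829
Band 5: 23637 × 0.974 + 6326 × 0.291 = 23022 + 1841 = 24863
→ [7565, 13102, 7785, 17829, 24863]
Dependents (band 0–19 + band 80+) = 7565 + 24863 = 32428; working-age = 38716; ratio = 32428/38716 × 100 = 83.8

83.8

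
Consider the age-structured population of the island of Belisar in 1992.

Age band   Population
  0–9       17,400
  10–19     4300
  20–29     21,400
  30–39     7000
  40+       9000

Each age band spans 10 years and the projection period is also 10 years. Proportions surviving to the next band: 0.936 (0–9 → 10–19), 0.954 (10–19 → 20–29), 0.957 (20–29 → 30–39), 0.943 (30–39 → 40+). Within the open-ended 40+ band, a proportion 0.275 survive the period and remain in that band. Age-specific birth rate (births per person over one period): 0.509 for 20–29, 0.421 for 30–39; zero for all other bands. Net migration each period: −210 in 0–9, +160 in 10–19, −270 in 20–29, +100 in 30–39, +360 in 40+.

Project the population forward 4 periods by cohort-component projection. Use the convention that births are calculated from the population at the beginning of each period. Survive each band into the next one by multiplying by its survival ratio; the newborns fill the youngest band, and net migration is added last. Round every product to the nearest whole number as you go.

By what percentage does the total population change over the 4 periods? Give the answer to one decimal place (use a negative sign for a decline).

-0.3

— Period 1 —
Births: 21400 × 0.509 = 10893  |  7000 × 0.421 = 2947 → 13840
10–19: 17400 × 0.936 = 16286
20–29: 4300 × 0.954 = 4102
30–39: 21400 × 0.957 = 20480
40+: 7000 × 0.943 + 9000 × 0.275 = 6601 + 2475 = 9076
Net migration: 0–9 − 210 → 13630; 10–19 + 160 → 16446; 20–29 − 270 → 3832; 30–39 + 100 → 20580; 40+ + 360 → 9436
→ [13630, 16446, 3832, 20580, 9436]
— Period 2 —
Births: 3832 × 0.509 = 1950  |  20580 × 0.421 = 8664 → 10614
10–19: 13630 × 0.936 = 12758
20–29: 16446 × 0.954 = 15689
30–39: 3832 × 0.957 = 3667
40+: 20580 × 0.943 + 9436 × 0.275 = 19407 + 2595 = 22002
Net migration: 0–9 − 210 → 10404; 10–19 + 160 → 12918; 20–29 − 270 → 15419; 30–39 + 100 → 3767; 40+ + 360 → 22362
→ [10404, 12918, 15419, 3767, 22362]
— Period 3 —
Births: 15419 × 0.509 = 7848  |  3767 × 0.421 = 1586 → 9434
10–19: 10404 × 0.936 = 9738
20–29: 12918 × 0.954 = 12324
30–39: 15419 × 0.957 = 14756
40+: 3767 × 0.943 + 22362 × 0.275 = 3552 + 6150 = 9702
Net migration: 0–9 − 210 → 9224; 10–19 + 160 → 9898; 20–29 − 270 → 12054; 30–39 + 100 → 14856; 40+ + 360 → 10062
→ [9224, 9898, 12054, 14856, 10062]
— Period 4 —
Births: 12054 × 0.509 = 6135  |  14856 × 0.421 = 6254 → 12389
10–19: 9224 × 0.936 = 8634
20–29: 9898 × 0.954 = 9443
30–39: 12054 × 0.957 = 11536
40+: 14856 × 0.943 + 10062 × 0.275 = 14009 + 2767 = 16776
Net migration: 0–9 − 210 → 12179; 10–19 + 160 → 8794; 20–29 − 270 → 9173; 30–39 + 100 → 11636; 40+ + 360 → 17136
→ [12179, 8794, 9173, 11636, 17136]
Total: 59100 → 58918; change = -182; percentage change = -0.3%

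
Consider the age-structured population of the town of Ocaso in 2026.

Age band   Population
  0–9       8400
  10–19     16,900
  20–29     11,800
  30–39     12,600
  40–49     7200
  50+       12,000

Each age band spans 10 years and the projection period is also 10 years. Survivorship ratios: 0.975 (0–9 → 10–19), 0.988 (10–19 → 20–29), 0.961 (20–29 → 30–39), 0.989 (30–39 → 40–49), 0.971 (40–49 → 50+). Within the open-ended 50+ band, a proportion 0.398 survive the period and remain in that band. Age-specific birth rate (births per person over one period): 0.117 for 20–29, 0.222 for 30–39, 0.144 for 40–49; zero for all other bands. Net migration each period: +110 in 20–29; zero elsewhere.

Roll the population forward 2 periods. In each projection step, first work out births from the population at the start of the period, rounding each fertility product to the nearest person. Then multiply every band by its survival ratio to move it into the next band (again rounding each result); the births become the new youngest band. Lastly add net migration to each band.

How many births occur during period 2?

6277

— Period 1 —
Births: 11800 × 0.117 = 1381  |  12600 × 0.222 = 2797  |  7200 × 0.144 = 1037 — total 5215
10–19: 8400 × 0.975 = 8190
20–29: 16900 × 0.988 = 16697
30–39: 11800 × 0.961 = 11340
40–49: 12600 × 0.989 = 12461
50+: 7200 × 0.971 + 12000 × 0.398 = 6991 + 4776 = 11767
Net migration: 20–29 + 110 → 16807
Giving 5215 / 8190 / 16807 / 11340 / 12461 / 11767.
— Period 2 —
Births: 16807 × 0.117 = 1966  |  11340 × 0.222 = 2517  |  12461 × 0.144 = 1794 — total 6277
10–19: 5215 × 0.975 = 5085
20–29: 8190 × 0.988 = 8092
30–39: 16807 × 0.961 = 16152
40–49: 11340 × 0.989 = 11215
50+: 12461 × 0.971 + 11767 × 0.398 = 12100 + 4683 = 16783
Net migration: 20–29 + 110 → 8202
Giving 6277 / 5085 / 8202 / 16152 / 11215 / 16783.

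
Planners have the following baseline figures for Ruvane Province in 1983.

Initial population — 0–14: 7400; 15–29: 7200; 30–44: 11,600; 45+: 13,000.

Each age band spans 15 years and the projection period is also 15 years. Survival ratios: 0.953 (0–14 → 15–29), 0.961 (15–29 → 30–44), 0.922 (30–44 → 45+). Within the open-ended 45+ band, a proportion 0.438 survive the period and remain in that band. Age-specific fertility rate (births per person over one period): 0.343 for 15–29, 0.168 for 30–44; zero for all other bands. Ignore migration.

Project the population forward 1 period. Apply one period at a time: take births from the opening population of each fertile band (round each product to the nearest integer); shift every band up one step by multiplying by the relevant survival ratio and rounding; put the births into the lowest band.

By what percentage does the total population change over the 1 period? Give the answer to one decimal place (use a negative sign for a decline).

Let band 1 be 0–14 through band 4 = 45+.
Period 1.
Births: 7200 * 0.343 = 2470  |  11600 * 0.168 = 1949 → total 4419
Band 2: 7400 * 0.953 = 7052
Band 3: 7200 * 0.961 = 6919
Band 4: 11600 * 0.922 + 13000 * 0.438 = 10695 + 5694 = 16389
→ [4419, 7052, 6919, 16389]
Total: 39200 → 34779; change = -4421; percentage change = -11.3%

-11.3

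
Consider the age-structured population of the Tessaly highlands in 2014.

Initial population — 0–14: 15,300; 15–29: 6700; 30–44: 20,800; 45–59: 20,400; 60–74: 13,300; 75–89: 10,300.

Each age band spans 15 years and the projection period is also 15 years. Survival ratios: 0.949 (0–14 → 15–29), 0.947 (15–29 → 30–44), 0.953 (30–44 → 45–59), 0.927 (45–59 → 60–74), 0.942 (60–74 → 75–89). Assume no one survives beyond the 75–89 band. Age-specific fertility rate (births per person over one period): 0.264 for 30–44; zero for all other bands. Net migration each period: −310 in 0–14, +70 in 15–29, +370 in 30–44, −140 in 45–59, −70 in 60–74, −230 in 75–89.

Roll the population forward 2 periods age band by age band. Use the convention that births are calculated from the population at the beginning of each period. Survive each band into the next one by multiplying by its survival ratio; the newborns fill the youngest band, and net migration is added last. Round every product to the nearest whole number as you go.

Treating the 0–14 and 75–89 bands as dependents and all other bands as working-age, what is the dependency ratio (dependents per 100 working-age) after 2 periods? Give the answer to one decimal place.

Numbering the groups 1..6 from youngest to oldest:
Period 1.
Births: 20800 * 0.264 = 5491
Group 2: 15300 * 0.949 = 14520
Group 3: 6700 * 0.947 = 6345
Group 4: 20800 * 0.953 = 19822
Group 5: 20400 * 0.927 = 18911
Group 6: 13300 * 0.942 = 12529
Net migration: Group 1 − 310 → 5181; Group 2 + 70 → 14590; Group 3 + 370 → 6715; Group 4 − 140 → 19682; Group 5 − 70 → 18841; Group 6 − 230 → 12299
→ [5181, 14590, 6715, 19682, 18841, 12299]
Period 2.
Births: 6715 * 0.264 = 1773
Group 2: 5181 * 0.949 = 4917
Group 3: 14590 * 0.947 = 13817
Group 4: 6715 * 0.953 = 6399
Group 5: 19682 * 0.927 = 18245
Group 6: 18841 * 0.942 = 17748
Net migration: Group 1 − 310 → 1463; Group 2 + 70 → 4987; Group 3 + 370 → 14187; Group 4 − 140 → 6259; Group 5 − 70 → 18175; Group 6 − 230 → 17518
→ [1463, 4987, 14187, 6259, 18175, 17518]
Dependents (band 0–14 + band 75–89) = 1463 + 17518 = 18981; working-age = 43608; ratio = 18981/43608 × 100 = 43.5

43.5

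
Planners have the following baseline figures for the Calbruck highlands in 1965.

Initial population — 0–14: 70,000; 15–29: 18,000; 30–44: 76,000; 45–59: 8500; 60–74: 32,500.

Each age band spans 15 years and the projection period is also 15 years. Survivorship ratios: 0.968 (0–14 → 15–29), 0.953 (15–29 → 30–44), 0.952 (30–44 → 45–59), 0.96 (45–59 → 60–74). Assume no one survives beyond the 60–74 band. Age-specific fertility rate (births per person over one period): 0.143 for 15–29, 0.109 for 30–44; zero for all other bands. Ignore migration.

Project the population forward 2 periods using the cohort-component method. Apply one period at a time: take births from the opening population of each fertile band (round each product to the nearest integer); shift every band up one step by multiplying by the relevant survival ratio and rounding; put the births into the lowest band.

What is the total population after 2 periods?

Numbering the groups 1..5 from youngest to oldest:
Period 1:
Births: 18000 × 0.143 = 2574, 76000 × 0.109 = 8284 ⇒ total 10858
Group 2: 70000 × 0.968 = 67760
Group 3: 18000 × 0.953 = 17154
Group 4: 76000 × 0.952 = 72352
Group 5: 8500 × 0.96 = 8160
→ [10858, 67760, 17154, 72352, 8160]
Period 2:
Births: 67760 × 0.143 = 9690, 17154 × 0.109 = 1870 ⇒ total 11560
Group 2: 10858 × 0.968 = 10511
Group 3: 67760 × 0.953 = 64575
Group 4: 17154 × 0.952 = 16331
Group 5: 72352 × 0.96 = 69458
→ [11560, 10511, 64575, 16331, 69458]
Total after period 2: 11560 + 10511 + 64575 + 16331 + 69458 = 172435

172435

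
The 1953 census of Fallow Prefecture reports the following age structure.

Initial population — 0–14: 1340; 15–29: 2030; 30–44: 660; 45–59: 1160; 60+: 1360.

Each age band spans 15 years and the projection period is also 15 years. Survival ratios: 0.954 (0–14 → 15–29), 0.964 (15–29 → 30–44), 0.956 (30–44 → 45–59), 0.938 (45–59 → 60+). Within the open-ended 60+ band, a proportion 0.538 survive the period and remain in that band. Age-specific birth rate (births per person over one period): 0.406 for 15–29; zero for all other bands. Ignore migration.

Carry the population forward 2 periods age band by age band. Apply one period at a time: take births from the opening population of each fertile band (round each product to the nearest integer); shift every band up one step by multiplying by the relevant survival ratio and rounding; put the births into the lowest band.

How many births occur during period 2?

519

(Groups numbered youngest = 1 to oldest = 5.)
[period 1]
Births: 2030 × 0.406 = 824
Group 2: 1340 × 0.954 = 1278
Group 3: 2030 × 0.964 = 1957
Group 4: 660 × 0.956 = 631
Group 5: 1160 × 0.938 + 1360 × 0.538 = 1088 + 732 = 1820
→ [824, 1278, 1957, 631, 1820]
[period 2]
Births: 1278 × 0.406 = 519
Group 2: 824 × 0.954 = 786
Group 3: 1278 × 0.964 = 1232
Group 4: 1957 × 0.956 = 1871
Group 5: 631 × 0.938 + 1820 × 0.538 = 592 + 979 = 1571
→ [519, 786, 1232, 1871, 1571]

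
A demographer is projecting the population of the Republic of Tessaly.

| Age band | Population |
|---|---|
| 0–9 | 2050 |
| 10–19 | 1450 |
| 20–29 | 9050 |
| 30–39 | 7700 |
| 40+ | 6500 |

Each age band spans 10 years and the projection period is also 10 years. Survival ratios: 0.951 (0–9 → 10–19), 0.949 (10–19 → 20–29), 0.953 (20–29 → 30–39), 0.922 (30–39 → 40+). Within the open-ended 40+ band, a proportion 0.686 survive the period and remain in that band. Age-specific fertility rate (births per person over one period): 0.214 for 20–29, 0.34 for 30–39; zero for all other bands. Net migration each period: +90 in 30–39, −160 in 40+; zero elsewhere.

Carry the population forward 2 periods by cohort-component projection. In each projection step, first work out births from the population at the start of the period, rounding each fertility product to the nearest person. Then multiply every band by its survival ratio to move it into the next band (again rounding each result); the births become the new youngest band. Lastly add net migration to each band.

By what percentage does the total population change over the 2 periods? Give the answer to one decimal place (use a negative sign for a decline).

-0.8

Period 1:
Births: 9050 × 0.214 = 1937  |  7700 × 0.34 = 2618 → total 4555
10–19: 2050 × 0.951 = 1950
20–29: 1450 × 0.949 = 1376
30–39: 9050 × 0.953 = 8625
40+: 7700 × 0.922 + 6500 × 0.686 = 7099 + 4459 = 11558
Net migration: 30–39 + 90 → 8715; 40+ − 160 → 11398
End of period: [4555, 1950, 1376, 8715, 11398]
Period 2:
Births: 1376 × 0.214 = 294  |  8715 × 0.34 = 2963 → total 3257
10–19: 4555 × 0.951 = 4332
20–29: 1950 × 0.949 = 1851
30–39: 1376 × 0.953 = 1311
40+: 8715 × 0.922 + 11398 × 0.686 = 8035 + 7819 = 15854
Net migration: 30–39 + 90 → 1401; 40+ − 160 → 15694
End of period: [3257, 4332, 1851, 1401, 15694]
Total: 26750 → 26535; change = -215; percentage change = -0.8%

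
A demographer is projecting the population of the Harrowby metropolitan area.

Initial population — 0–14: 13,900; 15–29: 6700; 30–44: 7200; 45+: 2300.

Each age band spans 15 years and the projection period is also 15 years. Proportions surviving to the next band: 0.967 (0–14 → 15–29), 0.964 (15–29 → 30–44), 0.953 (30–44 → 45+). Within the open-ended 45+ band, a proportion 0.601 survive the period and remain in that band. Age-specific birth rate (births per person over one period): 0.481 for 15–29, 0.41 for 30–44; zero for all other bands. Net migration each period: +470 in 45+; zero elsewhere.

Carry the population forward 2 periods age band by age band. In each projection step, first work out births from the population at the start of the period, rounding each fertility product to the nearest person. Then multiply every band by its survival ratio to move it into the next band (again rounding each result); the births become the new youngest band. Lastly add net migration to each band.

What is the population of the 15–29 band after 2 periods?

5971

Numbering the bands 1..4 from youngest to oldest:
[period 1]
Births: 6700 × 0.481 = 3223  |  7200 × 0.41 = 2952 → total 6175
Band 2: 13900 × 0.967 = 13441
Band 3: 6700 × 0.964 = 6459
Band 4: 7200 × 0.953 + 2300 × 0.601 = 6862 + 1382 = 8244
Net migration: Band 4 + 470 → 8714
End of period: [6175, 13441, 6459, 8714]
[period 2]
Births: 13441 × 0.481 = 6465  |  6459 × 0.41 = 2648 → total 9113
Band 2: 6175 × 0.967 = 5971
Band 3: 13441 × 0.964 = 12957
Band 4: 6459 × 0.953 + 8714 × 0.601 = 6155 + 5237 = 11392
Net migration: Band 4 + 470 → 11862
End of period: [9113, 5971, 12957, 11862]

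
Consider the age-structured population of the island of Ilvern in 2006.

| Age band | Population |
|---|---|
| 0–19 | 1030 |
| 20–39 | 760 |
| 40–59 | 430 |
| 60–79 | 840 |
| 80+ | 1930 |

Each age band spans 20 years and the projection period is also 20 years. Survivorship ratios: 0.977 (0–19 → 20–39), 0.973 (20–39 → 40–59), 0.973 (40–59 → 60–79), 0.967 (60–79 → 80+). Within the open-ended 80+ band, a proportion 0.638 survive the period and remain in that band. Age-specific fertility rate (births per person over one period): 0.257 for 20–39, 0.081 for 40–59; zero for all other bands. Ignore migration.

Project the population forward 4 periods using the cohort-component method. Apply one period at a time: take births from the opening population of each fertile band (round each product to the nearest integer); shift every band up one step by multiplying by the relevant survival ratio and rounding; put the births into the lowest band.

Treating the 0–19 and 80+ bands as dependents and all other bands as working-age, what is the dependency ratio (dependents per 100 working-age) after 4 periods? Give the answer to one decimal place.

331.5

(Groups numbered youngest = 1 to oldest = 5.)
— Period 1 —
Births: 760 × 0.257 = 195, 430 × 0.081 = 35 — total 230
Group 2: 1030 × 0.977 = 1006
Group 3: 760 × 0.973 = 739
Group 4: 430 × 0.973 = 418
Group 5: 840 × 0.967 + 1930 × 0.638 = 812 + 1231 = 2043
Giving 230 / 1006 / 739 / 418 / 2043.
— Period 2 —
Births: 1006 × 0.257 = 259, 739 × 0.081 = 60 — total 319
Group 2: 230 × 0.977 = 225
Group 3: 1006 × 0.973 = 979
Group 4: 739 × 0.973 = 719
Group 5: 418 × 0.967 + 2043 × 0.638 = 404 + 1303 = 1707
Giving 319 / 225 / 979 / 719 / 1707.
— Period 3 —
Births: 225 × 0.257 = 58, 979 × 0.081 = 79 — total 137
Group 2: 319 × 0.977 = 312
Group 3: 225 × 0.973 = 219
Group 4: 979 × 0.973 = 953
Group 5: 719 × 0.967 + 1707 × 0.638 = 695 + 1089 = 1784
Giving 137 / 312 / 219 / 953 / 1784.
— Period 4 —
Births: 312 × 0.257 = 80, 219 × 0.081 = 18 — total 98
Group 2: 137 × 0.977 = 134
Group 3: 312 × 0.973 = 304
Group 4: 219 × 0.973 = 213
Group 5: 953 × 0.967 + 1784 × 0.638 = 922 + 1138 = 2060
Giving 98 / 134 / 304 / 213 / 2060.
Dependents (band 0–19 + band 80+) = 98 + 2060 = 2158; working-age = 651; ratio = 2158/651 × 100 = 331.5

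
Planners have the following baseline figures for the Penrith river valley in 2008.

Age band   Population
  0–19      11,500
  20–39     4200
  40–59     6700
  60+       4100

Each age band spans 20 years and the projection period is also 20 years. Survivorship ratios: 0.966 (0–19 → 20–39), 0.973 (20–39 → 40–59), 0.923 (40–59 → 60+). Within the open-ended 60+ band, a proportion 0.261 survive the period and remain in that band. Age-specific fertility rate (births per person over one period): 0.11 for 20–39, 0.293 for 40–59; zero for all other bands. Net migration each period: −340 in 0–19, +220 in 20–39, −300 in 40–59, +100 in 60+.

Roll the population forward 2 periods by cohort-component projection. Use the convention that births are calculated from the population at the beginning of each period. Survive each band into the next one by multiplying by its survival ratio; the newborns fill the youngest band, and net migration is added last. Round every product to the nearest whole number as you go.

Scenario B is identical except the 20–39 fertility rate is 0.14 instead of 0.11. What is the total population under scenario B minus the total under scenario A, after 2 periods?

[period 1]
Births: 4200 × 0.11 = 462  |  6700 × 0.293 = 1963 → 2425
20–39: 11500 × 0.966 = 11109
40–59: 4200 × 0.973 = 4087
60+: 6700 × 0.923 + 4100 × 0.261 = 6184 + 1070 = 7254
Net migration: 0–19 − 340 → 2085; 20–39 + 220 → 11329; 40–59 − 300 → 3787; 60+ + 100 → 7354
→ [2085, 11329, 3787, 7354]
[period 2]
Births: 11329 × 0.11 = 1246  |  3787 × 0.293 = 1110 → 2356
20–39: 2085 × 0.966 = 2014
40–59: 11329 × 0.973 = 11023
60+: 3787 × 0.923 + 7354 × 0.261 = 3495 + 1919 = 5414
Net migration: 0–19 − 340 → 2016; 20–39 + 220 → 2234; 40–59 − 300 → 10723; 60+ + 100 → 5514
→ [2016, 2234, 10723, 5514]
Scenario A total after 2 periods: 20487
Scenario B projection —
[period 1]
Births: 4200 × 0.14 = 588  |  6700 × 0.293 = 1963 → 2551
20–39: 11500 × 0.966 = 11109
40–59: 4200 × 0.973 = 4087
60+: 6700 × 0.923 + 4100 × 0.261 = 6184 + 1070 = 7254
Net migration: 0–19 − 340 → 2211; 20–39 + 220 → 11329; 40–59 − 300 → 3787; 60+ + 100 → 7354
→ [2211, 11329, 3787, 7354]
[period 2]
Births: 11329 × 0.14 = 1586  |  3787 × 0.293 = 1110 → 2696
20–39: 2211 × 0.966 = 2136
40–59: 11329 × 0.973 = 11023
60+: 3787 × 0.923 + 7354 × 0.261 = 3495 + 1919 = 5414
Net migration: 0–19 − 340 → 2356; 20–39 + 220 → 2356; 40–59 − 300 → 10723; 60+ + 100 → 5514
→ [2356, 2356, 10723, 5514]
Scenario B total after 2 periods: 20949
Difference B − A = 20949 − 20487 = 462

462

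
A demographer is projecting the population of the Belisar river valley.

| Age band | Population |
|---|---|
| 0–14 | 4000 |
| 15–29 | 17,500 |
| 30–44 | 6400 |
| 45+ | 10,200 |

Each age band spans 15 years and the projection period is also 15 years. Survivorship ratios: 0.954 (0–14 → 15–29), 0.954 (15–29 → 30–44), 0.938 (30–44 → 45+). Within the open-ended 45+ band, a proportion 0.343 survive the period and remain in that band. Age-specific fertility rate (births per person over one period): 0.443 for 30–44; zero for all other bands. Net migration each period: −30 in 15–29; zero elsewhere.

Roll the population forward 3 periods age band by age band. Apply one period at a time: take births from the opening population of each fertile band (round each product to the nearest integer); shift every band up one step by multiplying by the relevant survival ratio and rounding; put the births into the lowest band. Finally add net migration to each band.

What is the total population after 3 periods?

Let group 1 be 0–14 through group 4 = 45+.
Period 1.
Births: 6400 * 0.443 = 2835
Group 2: 4000 * 0.954 = 3816
Group 3: 17500 * 0.954 = 16695
Group 4: 6400 * 0.938 + 10200 * 0.343 = 6003 + 3499 = 9502
Net migration: Group 2 − 30 → 3786
Population now: 0–14=2835, 15–29=3786, 30–44=16695, 45+=9502
Period 2.
Births: 16695 * 0.443 = 7396
Group 2: 2835 * 0.954 = 2705
Group 3: 3786 * 0.954 = 3612
Group 4: 16695 * 0.938 + 9502 * 0.343 = 15660 + 3259 = 18919
Net migration: Group 2 − 30 → 2675
Population now: 0–14=7396, 15–29=2675, 30–44=3612, 45+=18919
Period 3.
Births: 3612 * 0.443 = 1600
Group 2: 7396 * 0.954 = 7056
Group 3: 2675 * 0.954 = 2552
Group 4: 3612 * 0.938 + 18919 * 0.343 = 3388 + 6489 = 9877
Net migration: Group 2 − 30 → 7026
Population now: 0–14=1600, 15–29=7026, 30–44=2552, 45+=9877
Total after period 3: 1600 + 7026 + 2552 + 9877 = 21055

21055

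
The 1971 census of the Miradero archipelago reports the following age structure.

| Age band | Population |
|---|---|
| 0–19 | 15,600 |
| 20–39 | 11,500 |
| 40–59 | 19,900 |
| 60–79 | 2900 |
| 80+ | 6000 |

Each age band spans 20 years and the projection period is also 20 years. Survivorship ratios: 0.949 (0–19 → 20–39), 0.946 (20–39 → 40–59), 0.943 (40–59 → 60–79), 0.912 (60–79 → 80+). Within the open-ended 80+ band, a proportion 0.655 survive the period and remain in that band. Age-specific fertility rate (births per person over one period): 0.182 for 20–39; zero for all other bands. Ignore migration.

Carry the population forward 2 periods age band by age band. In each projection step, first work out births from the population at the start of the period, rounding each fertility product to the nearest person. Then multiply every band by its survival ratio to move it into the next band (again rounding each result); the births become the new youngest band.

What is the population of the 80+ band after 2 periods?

(Bands numbered youngest = 1 to oldest = 5.)
— Period 1 —
Births: 11500 × 0.182 = 2093
Band 2: 15600 × 0.949 = 14804
Band 3: 11500 × 0.946 = 10879
Band 4: 19900 × 0.943 = 18766
Band 5: 2900 × 0.912 + 6000 × 0.655 = 2645 + 3930 = 6575
→ [2093, 14804, 10879, 18766, 6575]
— Period 2 —
Births: 14804 × 0.182 = 2694
Band 2: 2093 × 0.949 = 1986
Band 3: 14804 × 0.946 = 14005
Band 4: 10879 × 0.943 = 10259
Band 5: 18766 × 0.912 + 6575 × 0.655 = 17115 + 4307 = 21422
→ [2694, 1986, 14005, 10259, 21422]

21422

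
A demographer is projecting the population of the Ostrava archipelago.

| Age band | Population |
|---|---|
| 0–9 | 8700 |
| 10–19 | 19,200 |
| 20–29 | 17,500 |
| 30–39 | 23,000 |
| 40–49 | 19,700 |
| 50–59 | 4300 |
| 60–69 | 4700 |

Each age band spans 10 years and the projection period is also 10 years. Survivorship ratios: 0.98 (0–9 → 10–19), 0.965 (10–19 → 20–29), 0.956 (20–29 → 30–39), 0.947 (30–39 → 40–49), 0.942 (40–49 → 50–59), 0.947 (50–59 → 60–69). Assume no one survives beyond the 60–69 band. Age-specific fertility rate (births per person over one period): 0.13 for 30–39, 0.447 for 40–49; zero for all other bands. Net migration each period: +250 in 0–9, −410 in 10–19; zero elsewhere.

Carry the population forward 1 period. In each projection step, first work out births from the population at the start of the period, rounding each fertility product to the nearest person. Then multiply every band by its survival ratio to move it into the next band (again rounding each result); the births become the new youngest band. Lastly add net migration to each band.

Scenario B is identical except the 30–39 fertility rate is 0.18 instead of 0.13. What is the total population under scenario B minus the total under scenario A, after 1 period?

1150

Numbering the bands 1..7 from youngest to oldest:
After projecting period 1:
Births: 23000 × 0.13 = 2990, 19700 × 0.447 = 8806 ⇒ total 11796
Band 2: 8700 × 0.98 = 8526
Band 3: 19200 × 0.965 = 18528
Band 4: 17500 × 0.956 = 16730
Band 5: 23000 × 0.947 = 21781
Band 6: 19700 × 0.942 = 18557
Band 7: 4300 × 0.947 = 4072
Net migration: Band 1 + 250 → 12046; Band 2 − 410 → 8116
→ [12046, 8116, 18528, 16730, 21781, 18557, 4072]
Scenario A total after 1 period: 99830
Scenario B projection —
After projecting period 1:
Births: 23000 × 0.18 = 4140, 19700 × 0.447 = 8806 ⇒ total 12946
Band 2: 8700 × 0.98 = 8526
Band 3: 19200 × 0.965 = 18528
Band 4: 17500 × 0.956 = 16730
Band 5: 23000 × 0.947 = 21781
Band 6: 19700 × 0.942 = 18557
Band 7: 4300 × 0.947 = 4072
Net migration: Band 1 + 250 → 13196; Band 2 − 410 → 8116
→ [13196, 8116, 18528, 16730, 21781, 18557, 4072]
Scenario B total after 1 period: 100980
Difference B − A = 100980 − 99830 = 1150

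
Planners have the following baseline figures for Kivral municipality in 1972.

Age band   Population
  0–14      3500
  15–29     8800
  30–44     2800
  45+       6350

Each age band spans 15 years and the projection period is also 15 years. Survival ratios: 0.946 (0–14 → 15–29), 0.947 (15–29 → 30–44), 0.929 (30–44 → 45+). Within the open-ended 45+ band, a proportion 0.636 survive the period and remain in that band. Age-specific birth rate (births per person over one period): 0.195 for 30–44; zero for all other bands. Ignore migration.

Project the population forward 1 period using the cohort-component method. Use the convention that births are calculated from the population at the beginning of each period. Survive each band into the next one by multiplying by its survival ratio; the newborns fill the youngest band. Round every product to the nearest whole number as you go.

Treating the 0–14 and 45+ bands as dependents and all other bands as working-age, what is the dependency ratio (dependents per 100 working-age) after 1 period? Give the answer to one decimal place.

— Period 1 —
Births: 2800 × 0.195 = 546
15–29: 3500 × 0.946 = 3311
30–44: 8800 × 0.947 = 8334
45+: 2800 × 0.929 + 6350 × 0.636 = 2601 + 4039 = 6640
End of period: [546, 3311, 8334, 6640]
Dependents (band 0–14 + band 45+) = 546 + 6640 = 7186; working-age = 11645; ratio = 7186/11645 × 100 = 61.7

61.7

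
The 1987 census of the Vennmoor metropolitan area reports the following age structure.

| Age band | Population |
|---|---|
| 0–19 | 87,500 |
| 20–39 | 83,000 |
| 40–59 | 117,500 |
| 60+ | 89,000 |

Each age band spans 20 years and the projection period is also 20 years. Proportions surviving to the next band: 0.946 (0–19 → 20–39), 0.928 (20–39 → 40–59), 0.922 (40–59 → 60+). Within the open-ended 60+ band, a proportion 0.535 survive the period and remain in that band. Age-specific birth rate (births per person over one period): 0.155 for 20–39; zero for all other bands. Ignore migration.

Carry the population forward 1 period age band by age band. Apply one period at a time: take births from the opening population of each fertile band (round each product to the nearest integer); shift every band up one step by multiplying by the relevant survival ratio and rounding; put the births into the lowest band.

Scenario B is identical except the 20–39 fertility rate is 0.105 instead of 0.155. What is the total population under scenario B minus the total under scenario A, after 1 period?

-4150

Call the groups 1 to 4, youngest first.
Period 1:
Births: 83000 × 0.155 = 12865
Group 2: 87500 × 0.946 = 82775
Group 3: 83000 × 0.928 = 77024
Group 4: 117500 × 0.922 + 89000 × 0.535 = 108335 + 47615 = 155950
Population now: 0–19=12865, 20–39=82775, 40–59=77024, 60+=155950
Scenario A total after 1 period: 328614
Scenario B projection —
Period 1:
Births: 83000 × 0.105 = 8715
Group 2: 87500 × 0.946 = 82775
Group 3: 83000 × 0.928 = 77024
Group 4: 117500 × 0.922 + 89000 × 0.535 = 108335 + 47615 = 155950
Population now: 0–19=8715, 20–39=82775, 40–59=77024, 60+=155950
Scenario B total after 1 period: 324464
Difference B − A = 324464 − 328614 = -4150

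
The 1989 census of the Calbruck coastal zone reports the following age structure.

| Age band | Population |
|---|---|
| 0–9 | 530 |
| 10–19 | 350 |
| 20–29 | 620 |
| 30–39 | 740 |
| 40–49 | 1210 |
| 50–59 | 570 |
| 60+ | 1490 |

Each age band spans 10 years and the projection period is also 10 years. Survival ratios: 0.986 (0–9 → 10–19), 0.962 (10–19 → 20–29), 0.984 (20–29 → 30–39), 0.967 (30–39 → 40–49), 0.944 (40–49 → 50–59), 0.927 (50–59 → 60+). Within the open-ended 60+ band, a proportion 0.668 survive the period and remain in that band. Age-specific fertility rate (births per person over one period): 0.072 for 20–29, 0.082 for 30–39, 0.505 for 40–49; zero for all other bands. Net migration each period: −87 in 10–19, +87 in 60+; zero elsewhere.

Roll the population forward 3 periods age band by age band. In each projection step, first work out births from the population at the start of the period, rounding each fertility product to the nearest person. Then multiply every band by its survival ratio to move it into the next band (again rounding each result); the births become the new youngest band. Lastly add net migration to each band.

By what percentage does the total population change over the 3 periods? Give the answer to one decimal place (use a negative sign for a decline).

-13.2

— Period 1 —
Births: 620 * 0.072 = 45  |  740 * 0.082 = 61  |  1210 * 0.505 = 611 → 717
10–19: 530 * 0.986 = 523
20–29: 350 * 0.962 = 337
30–39: 620 * 0.984 = 610
40–49: 740 * 0.967 = 716
50–59: 1210 * 0.944 = 1142
60+: 570 * 0.927 + 1490 * 0.668 = 528 + 995 = 1523
Net migration: 10–19 − 87 → 436; 60+ + 87 → 1610
Giving 717 / 436 / 337 / 610 / 716 / 1142 / 1610.
— Period 2 —
Births: 337 * 0.072 = 24  |  610 * 0.082 = 50  |  716 * 0.505 = 362 → 436
10–19: 717 * 0.986 = 707
20–29: 436 * 0.962 = 419
30–39: 337 * 0.984 = 332
40–49: 610 * 0.967 = 590
50–59: 716 * 0.944 = 676
60+: 1142 * 0.927 + 1610 * 0.668 = 1059 + 1075 = 2134
Net migration: 10–19 − 87 → 620; 60+ + 87 → 2221
Giving 436 / 620 / 419 / 332 / 590 / 676 / 2221.
— Period 3 —
Births: 419 * 0.072 = 30  |  332 * 0.082 = 27  |  590 * 0.505 = 298 → 355
10–19: 436 * 0.986 = 430
20–29: 620 * 0.962 = 596
30–39: 419 * 0.984 = 412
40–49: 332 * 0.967 = 321
50–59: 590 * 0.944 = 557
60+: 676 * 0.927 + 2221 * 0.668 = 627 + 1484 = 2111
Net migration: 10–19 − 87 → 343; 60+ + 87 → 2198
Giving 355 / 343 / 596 / 412 / 321 / 557 / 2198.
Total: 5510 → 4782; change = -728; percentage change = -13.2%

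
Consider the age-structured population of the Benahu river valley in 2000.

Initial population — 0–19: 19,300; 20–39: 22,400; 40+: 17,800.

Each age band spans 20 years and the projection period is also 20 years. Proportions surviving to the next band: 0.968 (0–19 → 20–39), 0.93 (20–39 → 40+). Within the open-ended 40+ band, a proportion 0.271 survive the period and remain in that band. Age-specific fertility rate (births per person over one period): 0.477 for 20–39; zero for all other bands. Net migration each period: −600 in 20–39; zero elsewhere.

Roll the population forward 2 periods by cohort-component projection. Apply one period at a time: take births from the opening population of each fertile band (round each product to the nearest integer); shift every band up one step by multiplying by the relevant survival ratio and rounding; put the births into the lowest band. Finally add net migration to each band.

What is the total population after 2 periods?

42137

(Groups numbered youngest = 1 to oldest = 3.)
After projecting period 1:
Births: 22400 × 0.477 = 10685
Group 2: 19300 × 0.968 = 18682
Group 3: 22400 × 0.93 + 17800 × 0.271 = 20832 + 4824 = 25656
Net migration: Group 2 − 600 → 18082
Population now: 0–19=10685, 20–39=18082, 40+=25656
After projecting period 2:
Births: 18082 × 0.477 = 8625
Group 2: 10685 × 0.968 = 10343
Group 3: 18082 × 0.93 + 25656 × 0.271 = 16816 + 6953 = 23769
Net migration: Group 2 − 600 → 9743
Population now: 0–19=8625, 20–39=9743, 40+=23769
Total after period 2: 8625 + 9743 + 23769 = 42137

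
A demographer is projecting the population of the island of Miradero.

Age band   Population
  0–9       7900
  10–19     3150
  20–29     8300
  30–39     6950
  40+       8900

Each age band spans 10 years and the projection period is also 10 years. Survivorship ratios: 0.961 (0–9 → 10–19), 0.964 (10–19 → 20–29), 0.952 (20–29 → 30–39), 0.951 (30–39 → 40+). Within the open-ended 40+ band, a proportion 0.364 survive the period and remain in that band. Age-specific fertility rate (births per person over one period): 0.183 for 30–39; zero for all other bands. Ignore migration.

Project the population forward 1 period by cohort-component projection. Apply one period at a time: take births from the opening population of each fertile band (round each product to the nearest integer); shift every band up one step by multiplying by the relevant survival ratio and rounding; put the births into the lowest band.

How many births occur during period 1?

[period 1]
Births: 6950 * 0.183 = 1272
10–19: 7900 * 0.961 = 7592
20–29: 3150 * 0.964 = 3037
30–39: 8300 * 0.952 = 7902
40+: 6950 * 0.951 + 8900 * 0.364 = 6609 + 3240 = 9849
→ [1272, 7592, 3037, 7902, 9849]

1272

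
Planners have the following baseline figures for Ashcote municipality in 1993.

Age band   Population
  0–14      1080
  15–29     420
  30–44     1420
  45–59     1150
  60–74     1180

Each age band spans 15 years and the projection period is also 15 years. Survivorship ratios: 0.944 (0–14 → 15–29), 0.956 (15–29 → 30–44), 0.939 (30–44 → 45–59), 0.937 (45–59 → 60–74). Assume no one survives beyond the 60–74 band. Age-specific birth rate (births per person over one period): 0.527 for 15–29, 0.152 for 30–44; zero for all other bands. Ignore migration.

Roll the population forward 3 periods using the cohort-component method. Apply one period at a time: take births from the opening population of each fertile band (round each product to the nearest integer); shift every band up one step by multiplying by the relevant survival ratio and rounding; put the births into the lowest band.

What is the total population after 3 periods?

2595

Let band 1 be 0–14 through band 5 = 60–74.
[period 1]
Births: 420 × 0.527 = 221  |  1420 × 0.152 = 216 — total 437
Band 2: 1080 × 0.944 = 1020
Band 3: 420 × 0.956 = 402
Band 4: 1420 × 0.939 = 1333
Band 5: 1150 × 0.937 = 1078
→ [437, 1020, 402, 1333, 1078]
[period 2]
Births: 1020 × 0.527 = 538  |  402 × 0.152 = 61 — total 599
Band 2: 437 × 0.944 = 413
Band 3: 1020 × 0.956 = 975
Band 4: 402 × 0.939 = 377
Band 5: 1333 × 0.937 = 1249
→ [599, 413, 975, 377, 1249]
[period 3]
Births: 413 × 0.527 = 218  |  975 × 0.152 = 148 — total 366
Band 2: 599 × 0.944 = 565
Band 3: 413 × 0.956 = 395
Band 4: 975 × 0.939 = 916
Band 5: 377 × 0.937 = 353
→ [366, 565, 395, 916, 353]
Total after period 3: 366 + 565 + 395 + 916 + 353 = 2595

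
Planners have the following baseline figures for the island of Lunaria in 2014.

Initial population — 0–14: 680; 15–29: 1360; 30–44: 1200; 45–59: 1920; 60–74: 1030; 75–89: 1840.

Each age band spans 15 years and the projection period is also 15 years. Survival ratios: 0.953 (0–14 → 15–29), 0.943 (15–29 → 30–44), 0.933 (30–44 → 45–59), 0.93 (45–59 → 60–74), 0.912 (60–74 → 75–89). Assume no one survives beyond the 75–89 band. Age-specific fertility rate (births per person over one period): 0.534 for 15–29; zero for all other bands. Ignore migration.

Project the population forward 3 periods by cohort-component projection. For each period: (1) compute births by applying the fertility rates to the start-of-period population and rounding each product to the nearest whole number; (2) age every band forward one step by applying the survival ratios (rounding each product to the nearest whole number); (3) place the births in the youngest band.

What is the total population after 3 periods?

Numbering the groups 1..6 from youngest to oldest:
After projecting period 1:
Births: 1360 * 0.534 = 726
Group 2: 680 * 0.953 = 648
Group 3: 1360 * 0.943 = 1282
Group 4: 1200 * 0.933 = 1120
Group 5: 1920 * 0.93 = 1786
Group 6: 1030 * 0.912 = 939
End of period: [726, 648, 1282, 1120, 1786, 939]
After projecting period 2:
Births: 648 * 0.534 = 346
Group 2: 726 * 0.953 = 692
Group 3: 648 * 0.943 = 611
Group 4: 1282 * 0.933 = 1196
Group 5: 1120 * 0.93 = 1042
Group 6: 1786 * 0.912 = 1629
End of period: [346, 692, 611, 1196, 1042, 1629]
After projecting period 3:
Births: 692 * 0.534 = 370
Group 2: 346 * 0.953 = 330
Group 3: 692 * 0.943 = 653
Group 4: 611 * 0.933 = 570
Group 5: 1196 * 0.93 = 1112
Group 6: 1042 * 0.912 = 950
End of period: [370, 330, 653, 570, 1112, 950]
Total after period 3: 370 + 330 + 653 + 570 + 1112 + 950 = 3985

3985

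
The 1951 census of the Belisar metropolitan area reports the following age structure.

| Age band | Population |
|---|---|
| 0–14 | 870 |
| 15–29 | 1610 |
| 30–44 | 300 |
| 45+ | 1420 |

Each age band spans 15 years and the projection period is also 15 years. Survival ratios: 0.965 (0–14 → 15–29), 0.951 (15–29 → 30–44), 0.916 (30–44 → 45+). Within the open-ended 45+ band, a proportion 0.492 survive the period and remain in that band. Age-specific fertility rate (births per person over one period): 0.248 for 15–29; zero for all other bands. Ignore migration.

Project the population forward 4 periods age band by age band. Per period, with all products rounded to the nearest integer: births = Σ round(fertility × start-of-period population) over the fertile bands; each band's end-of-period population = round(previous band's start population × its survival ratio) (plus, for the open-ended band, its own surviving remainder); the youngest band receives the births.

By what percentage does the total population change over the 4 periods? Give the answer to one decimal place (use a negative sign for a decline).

After projecting period 1:
Births: 1610 * 0.248 = 399
15–29: 870 * 0.965 = 840
30–44: 1610 * 0.951 = 1531
45+: 300 * 0.916 + 1420 * 0.492 = 275 + 699 = 974
→ [399, 840, 1531, 974]
After projecting period 2:
Births: 840 * 0.248 = 208
15–29: 399 * 0.965 = 385
30–44: 840 * 0.951 = 799
45+: 1531 * 0.916 + 974 * 0.492 = 1402 + 479 = 1881
→ [208, 385, 799, 1881]
After projecting period 3:
Births: 385 * 0.248 = 95
15–29: 208 * 0.965 = 201
30–44: 385 * 0.951 = 366
45+: 799 * 0.916 + 1881 * 0.492 = 732 + 925 = 1657
→ [95, 201, 366, 1657]
After projecting period 4:
Births: 201 * 0.248 = 50
15–29: 95 * 0.965 = 92
30–44: 201 * 0.951 = 191
45+: 366 * 0.916 + 1657 * 0.492 = 335 + 815 = 1150
→ [50, 92, 191, 1150]
Total: 4200 → 1483; change = -2717; percentage change = -64.7%

-64.7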